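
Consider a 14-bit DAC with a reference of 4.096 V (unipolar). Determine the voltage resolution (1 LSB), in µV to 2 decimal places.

Full-scale span = 4.096 V.
LSB = 4.096 / 2^14 = 4.096 / 16384 = 0.00025 V = 250.00 µV.

250.00 µV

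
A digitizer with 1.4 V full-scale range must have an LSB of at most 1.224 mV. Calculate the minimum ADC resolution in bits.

11 bits

Number of steps required ≥ 1.4 V / 1.224 mV = 1143.79.
Need 2^N ≥ 1143.79; 2^10 = 1024, 2^11 = 2048.
Minimum N = 11.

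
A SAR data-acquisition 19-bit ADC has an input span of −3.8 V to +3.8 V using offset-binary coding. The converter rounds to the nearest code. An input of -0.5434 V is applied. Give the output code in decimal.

code 224657

With 524288 levels over 7.6 V, one step is 14.50 µV.
Input sits at 224657.408 steps above V_low.
Round → code 224657.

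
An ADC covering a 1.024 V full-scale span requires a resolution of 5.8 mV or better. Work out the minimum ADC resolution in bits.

8 bits

Number of steps required ≥ 1.024 V / 5.8 mV = 176.55.
Need 2^N ≥ 176.55; 2^7 = 128, 2^8 = 256.
Minimum N = 8.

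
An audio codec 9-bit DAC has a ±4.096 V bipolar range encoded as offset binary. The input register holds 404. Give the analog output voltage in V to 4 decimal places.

2.3680 V

LSB = 8.192 V / 2^9 = 16.000 mV.
V_out = (−4.096) + 404 × 0.016 V = 2.368 V.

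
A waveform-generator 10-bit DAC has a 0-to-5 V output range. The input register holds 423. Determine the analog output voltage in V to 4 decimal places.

2.0654 V

LSB = 5 V / 2^10 = 4.883 mV.
V_out = 0 + 423 × 0.00488281 V = 2.06543 V.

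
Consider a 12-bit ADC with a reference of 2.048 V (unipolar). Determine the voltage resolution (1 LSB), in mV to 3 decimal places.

0.500 mV

Full-scale span = 2.048 V.
LSB = 2.048 / 2^12 = 2.048 / 4096 = 0.0005 V = 0.500 mV.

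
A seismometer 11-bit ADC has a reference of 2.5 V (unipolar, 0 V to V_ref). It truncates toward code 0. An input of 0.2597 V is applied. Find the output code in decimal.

code 212

Full-scale span = 2.5 V; LSB = 2.5/2^11 = 1.221 mV.
(0.2597 − 0) / 0.0012207 = 212.746 LSBs.
⌊·⌋(212.746) = 212.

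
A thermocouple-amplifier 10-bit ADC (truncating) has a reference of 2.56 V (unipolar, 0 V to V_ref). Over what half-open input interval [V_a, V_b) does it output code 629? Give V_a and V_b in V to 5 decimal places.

LSB = 2.56/2^10 = 2.500 mV.
V_a = V_low + 629·LSB = 1.5725 V; V_b = V_low + 630·LSB = 1.575 V.

[1.57250 V, 1.57500 V)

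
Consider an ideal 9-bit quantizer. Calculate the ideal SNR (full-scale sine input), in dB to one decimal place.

55.9 dB

SNR ≈ 6.02·N + 1.76 dB = 6.02·9 + 1.76 = 55.94 dB.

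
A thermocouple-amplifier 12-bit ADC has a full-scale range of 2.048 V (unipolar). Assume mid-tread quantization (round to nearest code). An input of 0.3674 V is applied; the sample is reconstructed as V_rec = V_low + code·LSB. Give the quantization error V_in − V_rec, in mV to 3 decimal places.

Step size: 2.048 V ÷ 2^12 = 0.500 mV.
(V_in − V_low)/LSB = (0.3674 − 0)/0.0005 = 734.8000 → code 735 (round).
Reconstructed: 0.3675 V.
V_in − V_rec = -0.0001 V = -0.100 mV.

-0.100 mV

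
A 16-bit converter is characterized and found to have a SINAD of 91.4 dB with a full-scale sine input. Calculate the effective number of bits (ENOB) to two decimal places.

14.89 bits

ENOB = (SINAD − 1.76) / 6.02 = (91.4 − 1.76)/6.02 = 14.890.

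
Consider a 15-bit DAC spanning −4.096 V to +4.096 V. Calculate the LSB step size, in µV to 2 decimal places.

Full-scale span = 8.192 V.
LSB = 8.192 / 2^15 = 8.192 / 32768 = 0.00025 V = 250.00 µV.

250.00 µV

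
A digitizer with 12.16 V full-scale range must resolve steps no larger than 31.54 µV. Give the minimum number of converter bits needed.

19 bits

Number of steps required ≥ 12.16 V / 31.54 µV = 385542.17.
Need 2^N ≥ 385542.17; 2^18 = 262144, 2^19 = 524288.
Minimum N = 19.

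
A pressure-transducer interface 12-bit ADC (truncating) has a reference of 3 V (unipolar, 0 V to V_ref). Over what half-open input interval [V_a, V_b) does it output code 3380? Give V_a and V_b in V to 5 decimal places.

[2.47559 V, 2.47632 V)

LSB = 3/2^12 = 0.732 mV.
V_a = V_low + 3380·LSB = 2.47559 V; V_b = V_low + 3381·LSB = 2.47632 V.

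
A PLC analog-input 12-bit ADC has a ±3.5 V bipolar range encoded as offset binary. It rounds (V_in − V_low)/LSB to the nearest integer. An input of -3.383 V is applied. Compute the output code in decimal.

With 4096 levels over 7 V, one step is 1.709 mV.
(V_in − V_low)/LSB = (-3.383 − (−3.5)) / 0.00170898 = 68.462.
Round → code 68.

code 68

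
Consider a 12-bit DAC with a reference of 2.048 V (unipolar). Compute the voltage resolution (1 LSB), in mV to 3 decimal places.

0.500 mV

Full-scale span = 2.048 V.
LSB = 2.048 / 2^12 = 2.048 / 4096 = 0.0005 V = 0.500 mV.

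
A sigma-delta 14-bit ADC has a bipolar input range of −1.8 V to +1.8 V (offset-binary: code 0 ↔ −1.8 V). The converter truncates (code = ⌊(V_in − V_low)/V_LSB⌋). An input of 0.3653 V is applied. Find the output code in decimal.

With 16384 levels over 3.6 V, one step is 219.73 µV.
(0.3653 − (−1.8)) / 0.000219727 = 9854.521 LSBs.
Floor → code 9854.

code 9854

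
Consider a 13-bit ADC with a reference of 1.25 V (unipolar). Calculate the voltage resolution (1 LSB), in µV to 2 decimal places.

Full-scale span = 1.25 V.
LSB = 1.25 / 2^13 = 1.25 / 8192 = 0.000152588 V = 152.59 µV.

152.59 µV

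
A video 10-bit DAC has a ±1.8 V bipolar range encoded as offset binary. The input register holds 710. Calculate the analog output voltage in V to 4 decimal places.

LSB = 3.6 V / 2^10 = 3.516 mV.
V_out = (−1.8) + 710 × 0.00351563 V = 0.696094 V.

0.6961 V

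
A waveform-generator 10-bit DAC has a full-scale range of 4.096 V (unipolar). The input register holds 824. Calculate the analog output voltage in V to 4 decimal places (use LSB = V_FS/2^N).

LSB = 4.096 V / 2^10 = 4.000 mV.
V_out = 0 + 824 × 0.004 V = 3.296 V.

3.2960 V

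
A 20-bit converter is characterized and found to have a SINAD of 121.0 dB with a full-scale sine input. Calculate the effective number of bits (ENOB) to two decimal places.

19.81 bits

ENOB = (SINAD − 1.76) / 6.02 = (121.0 − 1.76)/6.02 = 19.807.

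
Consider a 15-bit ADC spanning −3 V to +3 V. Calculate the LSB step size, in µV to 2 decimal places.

Full-scale span = 6 V.
LSB = 6 / 2^15 = 6 / 32768 = 0.000183105 V = 183.11 µV.

183.11 µV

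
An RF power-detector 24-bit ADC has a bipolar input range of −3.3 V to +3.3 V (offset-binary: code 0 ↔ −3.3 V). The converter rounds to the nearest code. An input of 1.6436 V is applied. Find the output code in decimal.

code 12566643

LSB = 6.6 V / 16777216 = 0.39 µV.
(1.6436 − (−3.3)) / 3.93391e-07 = 12566643.184 LSBs.
round(12566643.184) = 12566643.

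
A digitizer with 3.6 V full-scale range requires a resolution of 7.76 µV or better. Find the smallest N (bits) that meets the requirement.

Number of steps required ≥ 3.6 V / 7.76 µV = 463917.53.
Need 2^N ≥ 463917.53; 2^18 = 262144, 2^19 = 524288.
Minimum N = 19.

19 bits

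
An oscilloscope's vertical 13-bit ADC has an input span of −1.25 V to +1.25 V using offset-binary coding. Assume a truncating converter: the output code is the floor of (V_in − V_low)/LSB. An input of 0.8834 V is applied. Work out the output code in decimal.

LSB = 2.5 V / 8192 = 305.18 µV.
(V_in − V_low)/LSB = (0.8834 − (−1.25)) / 0.000305176 = 6990.725.
⌊·⌋(6990.725) = 6990.

code 6990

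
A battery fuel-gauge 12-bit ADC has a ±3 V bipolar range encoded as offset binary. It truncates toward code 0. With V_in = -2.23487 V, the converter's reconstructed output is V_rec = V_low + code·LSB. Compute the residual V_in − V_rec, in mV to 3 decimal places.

LSB = 6/2^12 = 1.465 mV.
(-2.23487 − (−3))/0.00146484 = 522.3287; ⌊·⌋ gives code 522.
V_rec = (−3) + 522·0.00146484 = -2.2353516 V.
Error = -2.23487 − (−2.2353516) = 0.000481563 V = 0.482 mV.

0.482 mV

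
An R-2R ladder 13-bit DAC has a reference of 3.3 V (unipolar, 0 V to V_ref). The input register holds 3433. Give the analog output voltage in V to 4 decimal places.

LSB = 3.3 V / 2^13 = 402.83 µV.
V_out = 0 + 3433 × 0.000402832 V = 1.38292 V.

1.3829 V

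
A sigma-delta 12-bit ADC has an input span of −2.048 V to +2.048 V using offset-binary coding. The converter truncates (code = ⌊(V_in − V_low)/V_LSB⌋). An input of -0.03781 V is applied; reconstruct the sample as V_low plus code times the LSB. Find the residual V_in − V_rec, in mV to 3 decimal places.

One LSB is 4.096 V / 4096 = 1.000 mV.
Scaled input = 2010.1900 LSBs, so code = 2010.
V_rec = (−2.048) + 2010·0.001 = -0.038 V.
V_in − V_rec = 0.00019 V = 0.190 mV.

0.190 mV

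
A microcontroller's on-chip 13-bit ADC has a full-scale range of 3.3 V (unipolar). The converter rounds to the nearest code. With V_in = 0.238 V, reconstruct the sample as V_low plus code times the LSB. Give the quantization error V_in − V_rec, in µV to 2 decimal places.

LSB = 3.3/2^13 = 402.83 µV.
(V_in − V_low)/LSB = (0.238 − 0)/0.000402832 = 590.8170 → code 591 (round).
Code 591 maps back to 0 + 591×0.000402832 V = 0.23807373 V.
V_in − V_rec = -7.37305e-05 V = -73.73 µV.

-73.73 µV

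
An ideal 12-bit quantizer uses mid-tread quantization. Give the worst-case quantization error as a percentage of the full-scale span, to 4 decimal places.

Rounding → worst-case error = ½ LSB = V_FS/2^13, so 100/8192 = 0.012207 % of full scale.

0.0122 %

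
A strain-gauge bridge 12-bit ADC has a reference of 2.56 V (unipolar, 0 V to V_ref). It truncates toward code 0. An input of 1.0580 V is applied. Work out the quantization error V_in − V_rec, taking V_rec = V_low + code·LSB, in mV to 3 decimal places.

0.500 mV

LSB = 2.56/2^12 = 0.625 mV.
Scaled input = 1692.8000 LSBs, so code = 1692.
Code 1692 maps back to 0 + 1692×0.000625 V = 1.0575 V.
Difference: 0.0005 V → 0.500 mV.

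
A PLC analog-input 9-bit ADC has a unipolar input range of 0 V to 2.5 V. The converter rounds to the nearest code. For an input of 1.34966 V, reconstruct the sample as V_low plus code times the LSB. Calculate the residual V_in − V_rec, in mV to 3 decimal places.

2.004 mV

LSB = 2.5/2^9 = 4.883 mV.
(1.34966 − 0)/0.00488281 = 276.4104; round gives code 276.
Reconstructed: 1.3476562 V.
Difference: 0.00200375 V → 2.004 mV.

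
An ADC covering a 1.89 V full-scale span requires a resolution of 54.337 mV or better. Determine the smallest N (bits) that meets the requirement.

Number of steps required ≥ 1.89 V / 54.337 mV = 34.78.
Need 2^N ≥ 34.78; 2^5 = 32, 2^6 = 64.
Minimum N = 6.

6 bits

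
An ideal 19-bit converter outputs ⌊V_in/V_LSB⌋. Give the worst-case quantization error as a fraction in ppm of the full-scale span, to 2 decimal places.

1.91 ppm

Truncating → worst-case error = 1 LSB = V_FS/2^19, so 1e+06/524288 = 1.90735 ppm of full scale.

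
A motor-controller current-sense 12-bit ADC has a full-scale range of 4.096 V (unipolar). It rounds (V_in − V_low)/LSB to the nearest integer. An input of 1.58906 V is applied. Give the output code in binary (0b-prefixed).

code 0b11000110101 (decimal 1589)

With 4096 levels over 4.096 V, one step is 1.000 mV.
Input sits at 1589.060 steps above V_low.
So the output code is 1589.
In binary (0b-prefixed): 0b11000110101.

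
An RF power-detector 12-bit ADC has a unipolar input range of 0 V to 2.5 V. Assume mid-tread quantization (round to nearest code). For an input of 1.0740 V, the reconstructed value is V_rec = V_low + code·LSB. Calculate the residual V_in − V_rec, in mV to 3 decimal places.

-0.219 mV

LSB = 2.5/2^12 = 0.610 mV.
(1.0740 − 0)/0.000610352 = 1759.6416; round gives code 1760.
V_rec = 0 + 1760·0.000610352 = 1.0742188 V.
V_in − V_rec = -0.00021875 V = -0.219 mV.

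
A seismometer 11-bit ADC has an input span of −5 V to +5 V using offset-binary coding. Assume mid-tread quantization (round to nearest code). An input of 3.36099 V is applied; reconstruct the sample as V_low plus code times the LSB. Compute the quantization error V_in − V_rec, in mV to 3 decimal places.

One LSB is 10 V / 2048 = 4.883 mV.
Scaled input = 1712.3308 LSBs, so code = 1712.
V_rec = (−5) + 1712·0.00488281 = 3.359375 V.
Error = 3.36099 − 3.359375 = 0.001615 V = 1.615 mV.

1.615 mV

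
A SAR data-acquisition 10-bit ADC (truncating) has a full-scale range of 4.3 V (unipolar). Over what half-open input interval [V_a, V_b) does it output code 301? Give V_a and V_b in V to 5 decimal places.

[1.26396 V, 1.26816 V)

LSB = 4.3/2^10 = 4.199 mV.
V_a = V_low + 301·LSB = 1.26396 V; V_b = V_low + 302·LSB = 1.26816 V.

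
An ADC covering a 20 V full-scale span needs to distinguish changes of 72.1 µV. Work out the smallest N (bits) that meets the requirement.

19 bits

Number of steps required ≥ 20 V / 72.1 µV = 277392.51.
Need 2^N ≥ 277392.51; 2^18 = 262144, 2^19 = 524288.
Minimum N = 19.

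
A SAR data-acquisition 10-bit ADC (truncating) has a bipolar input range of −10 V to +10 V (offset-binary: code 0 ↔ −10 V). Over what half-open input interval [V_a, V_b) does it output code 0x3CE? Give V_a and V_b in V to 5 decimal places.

[9.02344 V, 9.04297 V)

LSB = 20/2^10 = 19.531 mV.
Code 0x3CE = 974 decimal.
V_a = V_low + 974·LSB = 9.02344 V; V_b = V_low + 975·LSB = 9.04297 V.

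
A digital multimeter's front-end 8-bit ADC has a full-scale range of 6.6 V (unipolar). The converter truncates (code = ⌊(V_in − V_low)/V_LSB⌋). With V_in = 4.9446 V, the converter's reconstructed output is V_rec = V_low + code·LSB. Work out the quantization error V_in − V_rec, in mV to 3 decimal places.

LSB = 6.6/2^8 = 25.781 mV.
Scaled input = 191.7905 LSBs, so code = 191.
Code 191 maps back to 0 + 191×0.0257812 V = 4.9242187 V.
V_in − V_rec = 0.0203813 V = 20.381 mV.

20.381 mV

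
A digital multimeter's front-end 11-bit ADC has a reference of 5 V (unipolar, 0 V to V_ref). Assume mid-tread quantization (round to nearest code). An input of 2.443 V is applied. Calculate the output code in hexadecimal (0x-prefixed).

code 0x3E9 (decimal 1001)

LSB = 5 V / 2048 = 2.441 mV.
(V_in − V_low)/LSB = (2.443 − 0) / 0.00244141 = 1000.653.
So the output code is 1001.
In hexadecimal (0x-prefixed): 0x3E9.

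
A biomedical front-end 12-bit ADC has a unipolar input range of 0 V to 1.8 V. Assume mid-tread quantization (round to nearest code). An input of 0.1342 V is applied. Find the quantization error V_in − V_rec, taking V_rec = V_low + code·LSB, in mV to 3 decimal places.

0.167 mV

One LSB is 1.8 V / 4096 = 439.45 µV.
Scaled input = 305.3796 LSBs, so code = 305.
Reconstructed: 0.1340332 V.
V_in − V_rec = 0.000166797 V = 0.167 mV.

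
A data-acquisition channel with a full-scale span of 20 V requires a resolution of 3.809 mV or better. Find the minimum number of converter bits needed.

13 bits

Number of steps required ≥ 20 V / 3.809 mV = 5250.72.
Need 2^N ≥ 5250.72; 2^12 = 4096, 2^13 = 8192.
Minimum N = 13.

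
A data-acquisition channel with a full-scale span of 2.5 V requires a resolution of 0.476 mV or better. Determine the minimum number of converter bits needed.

Number of steps required ≥ 2.5 V / 0.476 mV = 5252.10.
Need 2^N ≥ 5252.10; 2^12 = 4096, 2^13 = 8192.
Minimum N = 13.

13 bits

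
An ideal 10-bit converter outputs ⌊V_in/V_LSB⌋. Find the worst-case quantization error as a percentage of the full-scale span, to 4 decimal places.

0.0977 %

Truncating → worst-case error = 1 LSB = V_FS/2^10, so 100/1024 = 0.0976562 % of full scale.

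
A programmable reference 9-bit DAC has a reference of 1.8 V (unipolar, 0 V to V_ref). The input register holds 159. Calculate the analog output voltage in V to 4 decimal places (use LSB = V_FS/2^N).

0.5590 V

LSB = 1.8 V / 2^9 = 3.516 mV.
V_out = 0 + 159 × 0.00351563 V = 0.558984 V.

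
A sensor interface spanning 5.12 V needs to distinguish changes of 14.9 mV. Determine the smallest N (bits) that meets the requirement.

Number of steps required ≥ 5.12 V / 14.9 mV = 343.62.
Need 2^N ≥ 343.62; 2^8 = 256, 2^9 = 512.
Minimum N = 9.

9 bits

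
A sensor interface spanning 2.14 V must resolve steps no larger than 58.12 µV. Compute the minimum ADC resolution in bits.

Number of steps required ≥ 2.14 V / 58.12 µV = 36820.37.
Need 2^N ≥ 36820.37; 2^15 = 32768, 2^16 = 65536.
Minimum N = 16.

16 bits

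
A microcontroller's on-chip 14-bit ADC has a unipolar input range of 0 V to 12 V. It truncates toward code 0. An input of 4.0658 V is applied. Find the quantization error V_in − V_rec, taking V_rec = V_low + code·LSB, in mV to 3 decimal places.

0.126 mV

One LSB is 12 V / 16384 = 0.732 mV.
Scaled input = 5551.1723 LSBs, so code = 5551.
Code 5551 maps back to 0 + 5551×0.000732422 V = 4.0656738 V.
Difference: 0.000126172 V → 0.126 mV.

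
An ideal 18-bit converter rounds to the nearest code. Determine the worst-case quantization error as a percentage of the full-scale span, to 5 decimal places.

0.00019 %

Rounding → worst-case error = ½ LSB = V_FS/2^19, so 100/524288 = 0.000190735 % of full scale.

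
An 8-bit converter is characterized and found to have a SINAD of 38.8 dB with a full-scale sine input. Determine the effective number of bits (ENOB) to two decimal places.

ENOB = (SINAD − 1.76) / 6.02 = (38.8 − 1.76)/6.02 = 6.153.

6.15 bits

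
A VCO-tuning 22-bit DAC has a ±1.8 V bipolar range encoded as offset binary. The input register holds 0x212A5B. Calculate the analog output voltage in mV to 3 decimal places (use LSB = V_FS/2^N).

LSB = 3.6 V / 2^22 = 0.86 µV.
Code 0x212A5B = 2173531 decimal.
V_out = (−1.8) + 2173531 × 8.58307e-07 V = 0.0655566 V.
= 65.557 mV.

65.557 mV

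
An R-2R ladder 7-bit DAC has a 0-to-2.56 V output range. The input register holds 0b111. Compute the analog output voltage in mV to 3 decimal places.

LSB = 2.56 V / 2^7 = 20.000 mV.
Code 0b111 = 7 decimal.
V_out = 0 + 7 × 0.02 V = 0.14 V.
= 140.000 mV.

140.000 mV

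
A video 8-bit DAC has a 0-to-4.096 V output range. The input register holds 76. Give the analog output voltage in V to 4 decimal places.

LSB = 4.096 V / 2^8 = 16.000 mV.
V_out = 0 + 76 × 0.016 V = 1.216 V.

1.2160 V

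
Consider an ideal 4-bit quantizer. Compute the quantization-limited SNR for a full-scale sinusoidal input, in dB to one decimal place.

SNR ≈ 6.02·N + 1.76 dB = 6.02·4 + 1.76 = 25.84 dB.

25.8 dB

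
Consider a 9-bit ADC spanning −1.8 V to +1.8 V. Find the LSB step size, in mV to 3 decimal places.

7.031 mV

Full-scale span = 3.6 V.
LSB = 3.6 / 2^9 = 3.6 / 512 = 0.00703125 V = 7.031 mV.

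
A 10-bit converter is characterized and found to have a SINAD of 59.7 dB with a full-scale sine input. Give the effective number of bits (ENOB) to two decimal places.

ENOB = (SINAD − 1.76) / 6.02 = (59.7 − 1.76)/6.02 = 9.625.

9.62 bits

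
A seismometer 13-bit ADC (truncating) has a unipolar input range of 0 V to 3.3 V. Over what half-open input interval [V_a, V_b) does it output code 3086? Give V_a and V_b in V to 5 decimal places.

[1.24314 V, 1.24354 V)

LSB = 3.3/2^13 = 402.83 µV.
V_a = V_low + 3086·LSB = 1.24314 V; V_b = V_low + 3087·LSB = 1.24354 V.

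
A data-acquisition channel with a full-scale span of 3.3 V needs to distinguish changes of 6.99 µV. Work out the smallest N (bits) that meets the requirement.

19 bits

Number of steps required ≥ 3.3 V / 6.99 µV = 472103.00.
Need 2^N ≥ 472103.00; 2^18 = 262144, 2^19 = 524288.
Minimum N = 19.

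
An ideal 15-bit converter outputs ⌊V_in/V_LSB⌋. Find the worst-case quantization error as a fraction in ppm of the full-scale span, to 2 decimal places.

30.52 ppm

Truncating → worst-case error = 1 LSB = V_FS/2^15, so 1e+06/32768 = 30.5176 ppm of full scale.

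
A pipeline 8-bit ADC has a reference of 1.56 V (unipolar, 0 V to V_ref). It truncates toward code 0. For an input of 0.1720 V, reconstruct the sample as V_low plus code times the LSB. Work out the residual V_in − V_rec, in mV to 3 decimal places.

1.375 mV

One LSB is 1.56 V / 256 = 6.094 mV.
(V_in − V_low)/LSB = (0.1720 − 0)/0.00609375 = 28.2256 → code 28 (floor).
Reconstructed: 0.170625 V.
Error = 0.1720 − 0.170625 = 0.001375 V = 1.375 mV.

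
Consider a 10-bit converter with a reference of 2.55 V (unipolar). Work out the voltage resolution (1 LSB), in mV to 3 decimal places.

Full-scale span = 2.55 V.
LSB = 2.55 / 2^10 = 2.55 / 1024 = 0.00249023 V = 2.490 mV.

2.490 mV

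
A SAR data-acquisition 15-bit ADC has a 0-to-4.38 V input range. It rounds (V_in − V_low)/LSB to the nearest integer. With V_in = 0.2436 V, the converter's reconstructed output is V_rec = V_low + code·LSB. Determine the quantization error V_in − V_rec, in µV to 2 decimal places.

Step size: 4.38 V ÷ 2^15 = 133.67 µV.
(0.2436 − 0)/0.000133667 = 1822.4395; round gives code 1822.
V_rec = 0 + 1822·0.000133667 = 0.24354126 V.
Difference: 5.87402e-05 V → 58.74 µV.

58.74 µV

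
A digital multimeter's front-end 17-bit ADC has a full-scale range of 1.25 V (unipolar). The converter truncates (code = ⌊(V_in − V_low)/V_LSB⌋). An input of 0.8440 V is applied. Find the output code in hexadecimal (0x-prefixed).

code 0x159B3 (decimal 88499)

Full-scale span = 1.25 V; LSB = 1.25/2^17 = 9.54 µV.
Input sits at 88499.814 steps above V_low.
Floor → code 88499.
In hexadecimal (0x-prefixed): 0x159B3.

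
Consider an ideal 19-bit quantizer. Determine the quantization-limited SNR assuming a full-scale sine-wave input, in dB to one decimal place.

SNR ≈ 6.02·N + 1.76 dB = 6.02·19 + 1.76 = 116.14 dB.

116.1 dB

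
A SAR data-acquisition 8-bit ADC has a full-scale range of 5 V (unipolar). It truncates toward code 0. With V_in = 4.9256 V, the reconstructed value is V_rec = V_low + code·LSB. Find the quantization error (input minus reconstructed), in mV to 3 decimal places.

One LSB is 5 V / 256 = 19.531 mV.
Scaled input = 252.1907 LSBs, so code = 252.
Code 252 maps back to 0 + 252×0.0195312 V = 4.921875 V.
V_in − V_rec = 0.003725 V = 3.725 mV.

3.725 mV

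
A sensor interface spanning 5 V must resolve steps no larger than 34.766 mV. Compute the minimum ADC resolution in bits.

Number of steps required ≥ 5 V / 34.766 mV = 143.82.
Need 2^N ≥ 143.82; 2^7 = 128, 2^8 = 256.
Minimum N = 8.

8 bits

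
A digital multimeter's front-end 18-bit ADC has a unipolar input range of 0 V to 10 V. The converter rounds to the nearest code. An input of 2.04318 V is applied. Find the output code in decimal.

Full-scale span = 10 V; LSB = 10/2^18 = 38.15 µV.
Input sits at 53560.738 steps above V_low.
Round → code 53561.

code 53561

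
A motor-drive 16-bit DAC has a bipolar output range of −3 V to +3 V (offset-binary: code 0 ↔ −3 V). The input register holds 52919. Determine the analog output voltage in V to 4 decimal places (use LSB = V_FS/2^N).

1.8449 V

LSB = 6 V / 2^16 = 91.55 µV.
V_out = (−3) + 52919 × 9.15527e-05 V = 1.84488 V.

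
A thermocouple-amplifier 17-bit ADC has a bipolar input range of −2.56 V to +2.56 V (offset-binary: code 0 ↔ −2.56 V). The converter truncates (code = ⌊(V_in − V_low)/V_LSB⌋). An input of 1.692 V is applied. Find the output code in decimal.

LSB = 5.12 V / 131072 = 39.06 µV.
Input sits at 108851.200 steps above V_low.
Floor → code 108851.

code 108851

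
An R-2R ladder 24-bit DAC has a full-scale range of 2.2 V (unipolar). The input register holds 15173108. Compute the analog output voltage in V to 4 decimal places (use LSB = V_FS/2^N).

1.9897 V

LSB = 2.2 V / 2^24 = 0.13 µV.
V_out = 0 + 15173108 × 1.3113e-07 V = 1.98965 V.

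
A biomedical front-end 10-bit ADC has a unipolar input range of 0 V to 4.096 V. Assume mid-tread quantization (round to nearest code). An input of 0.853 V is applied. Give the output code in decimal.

Full-scale span = 4.096 V; LSB = 4.096/2^10 = 4.000 mV.
Input sits at 213.250 steps above V_low.
round(213.250) = 213.

code 213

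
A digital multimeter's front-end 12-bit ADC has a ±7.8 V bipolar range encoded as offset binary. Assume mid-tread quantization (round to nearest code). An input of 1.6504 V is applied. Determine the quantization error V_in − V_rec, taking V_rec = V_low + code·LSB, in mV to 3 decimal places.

Step size: 15.6 V ÷ 2^12 = 3.809 mV.
Scaled input = 2481.3358 LSBs, so code = 2481.
Reconstructed: 1.6491211 V.
Error = 1.6504 − 1.6491211 = 0.00127891 V = 1.279 mV.

1.279 mV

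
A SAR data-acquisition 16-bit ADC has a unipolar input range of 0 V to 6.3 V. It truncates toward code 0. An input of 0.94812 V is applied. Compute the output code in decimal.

code 9862

LSB = 6.3 V / 65536 = 96.13 µV.
(V_in − V_low)/LSB = (0.94812 − 0) / 9.61304e-05 = 9862.856.
⌊·⌋(9862.856) = 9862.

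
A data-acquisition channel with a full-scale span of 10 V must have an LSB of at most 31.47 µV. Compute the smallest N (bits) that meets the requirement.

19 bits

Number of steps required ≥ 10 V / 31.47 µV = 317762.95.
Need 2^N ≥ 317762.95; 2^18 = 262144, 2^19 = 524288.
Minimum N = 19.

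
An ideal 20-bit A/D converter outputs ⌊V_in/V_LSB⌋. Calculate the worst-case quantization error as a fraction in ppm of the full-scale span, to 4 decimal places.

Truncating → worst-case error = 1 LSB = V_FS/2^20, so 1e+06/1048576 = 0.953674 ppm of full scale.

0.9537 ppm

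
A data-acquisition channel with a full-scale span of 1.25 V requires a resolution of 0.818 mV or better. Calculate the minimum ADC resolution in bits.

11 bits

Number of steps required ≥ 1.25 V / 0.818 mV = 1528.12.
Need 2^N ≥ 1528.12; 2^10 = 1024, 2^11 = 2048.
Minimum N = 11.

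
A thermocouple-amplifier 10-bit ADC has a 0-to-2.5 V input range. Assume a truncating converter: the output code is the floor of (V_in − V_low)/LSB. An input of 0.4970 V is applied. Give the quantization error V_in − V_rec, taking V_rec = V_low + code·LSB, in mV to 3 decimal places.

Step size: 2.5 V ÷ 2^10 = 2.441 mV.
(0.4970 − 0)/0.00244141 = 203.5712; ⌊·⌋ gives code 203.
Code 203 maps back to 0 + 203×0.00244141 V = 0.49560547 V.
Difference: 0.00139453 V → 1.395 mV.

1.395 mV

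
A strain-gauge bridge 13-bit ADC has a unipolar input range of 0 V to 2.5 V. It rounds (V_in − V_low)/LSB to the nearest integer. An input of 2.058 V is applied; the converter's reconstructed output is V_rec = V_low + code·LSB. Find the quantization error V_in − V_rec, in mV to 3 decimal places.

-0.105 mV

LSB = 2.5/2^13 = 305.18 µV.
Scaled input = 6743.6544 LSBs, so code = 6744.
V_rec = 0 + 6744·0.000305176 = 2.0581055 V.
Error = 2.058 − 2.0581055 = -0.000105469 V = -0.105 mV.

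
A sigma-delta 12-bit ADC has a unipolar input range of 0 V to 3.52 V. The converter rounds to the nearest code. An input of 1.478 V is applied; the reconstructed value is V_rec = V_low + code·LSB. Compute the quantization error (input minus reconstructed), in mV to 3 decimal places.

-0.125 mV

Step size: 3.52 V ÷ 2^12 = 0.859 mV.
(1.478 − 0)/0.000859375 = 1719.8545; round gives code 1720.
Code 1720 maps back to 0 + 1720×0.000859375 V = 1.478125 V.
Error = 1.478 − 1.478125 = -0.000125 V = -0.125 mV.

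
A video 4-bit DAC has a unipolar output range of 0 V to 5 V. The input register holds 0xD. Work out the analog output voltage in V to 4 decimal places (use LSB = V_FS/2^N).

LSB = 5 V / 2^4 = 312.500 mV.
Code 0xD = 13 decimal.
V_out = 0 + 13 × 0.3125 V = 4.0625 V.

4.0625 V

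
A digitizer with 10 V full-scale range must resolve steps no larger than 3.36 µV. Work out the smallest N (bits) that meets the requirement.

22 bits

Number of steps required ≥ 10 V / 3.36 µV = 2976190.48.
Need 2^N ≥ 2976190.48; 2^21 = 2097152, 2^22 = 4194304.
Minimum N = 22.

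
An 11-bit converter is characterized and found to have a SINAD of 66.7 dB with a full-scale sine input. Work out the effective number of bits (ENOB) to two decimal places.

ENOB = (SINAD − 1.76) / 6.02 = (66.7 − 1.76)/6.02 = 10.787.

10.79 bits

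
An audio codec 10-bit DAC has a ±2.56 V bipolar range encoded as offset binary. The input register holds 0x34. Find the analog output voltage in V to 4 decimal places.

-2.3000 V

LSB = 5.12 V / 2^10 = 5.000 mV.
Code 0x34 = 52 decimal.
V_out = (−2.56) + 52 × 0.005 V = -2.3 V.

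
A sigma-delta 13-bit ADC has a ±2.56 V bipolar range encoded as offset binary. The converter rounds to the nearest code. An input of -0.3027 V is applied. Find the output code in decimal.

LSB = 5.12 V / 8192 = 0.625 mV.
Input sits at 3611.680 steps above V_low.
round(3611.680) = 3612.

code 3612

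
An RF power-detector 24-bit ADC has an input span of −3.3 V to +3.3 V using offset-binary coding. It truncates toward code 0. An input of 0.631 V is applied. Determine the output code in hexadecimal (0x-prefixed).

code 0x9879A3 (decimal 9992611)

With 16777216 levels over 6.6 V, one step is 0.39 µV.
(V_in − V_low)/LSB = (0.631 − (−3.3)) / 3.93391e-07 = 9992611.530.
So the output code is 9992611.
In hexadecimal (0x-prefixed): 0x9879A3.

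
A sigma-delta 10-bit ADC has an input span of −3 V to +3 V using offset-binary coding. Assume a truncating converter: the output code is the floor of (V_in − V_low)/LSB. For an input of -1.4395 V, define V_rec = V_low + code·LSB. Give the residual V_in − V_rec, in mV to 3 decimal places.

LSB = 6/2^10 = 5.859 mV.
(V_in − V_low)/LSB = (-1.4395 − (−3))/0.00585938 = 266.3253 → code 266 (floor).
Code 266 maps back to (−3) + 266×0.00585938 V = -1.4414062 V.
Difference: 0.00190625 V → 1.906 mV.

1.906 mV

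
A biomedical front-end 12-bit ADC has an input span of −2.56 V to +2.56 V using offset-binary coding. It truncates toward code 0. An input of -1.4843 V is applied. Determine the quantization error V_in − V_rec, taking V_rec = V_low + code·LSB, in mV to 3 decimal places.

One LSB is 5.12 V / 4096 = 1.250 mV.
Scaled input = 860.5600 LSBs, so code = 860.
Reconstructed: -1.485 V.
Error = -1.4843 − (−1.485) = 0.0007 V = 0.700 mV.

0.700 mV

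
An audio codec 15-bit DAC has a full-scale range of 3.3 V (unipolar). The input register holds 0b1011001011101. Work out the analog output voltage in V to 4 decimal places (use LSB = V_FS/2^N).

LSB = 3.3 V / 2^15 = 100.71 µV.
Code 0b1011001011101 = 5725 decimal.
V_out = 0 + 5725 × 0.000100708 V = 0.576553 V.

0.5766 V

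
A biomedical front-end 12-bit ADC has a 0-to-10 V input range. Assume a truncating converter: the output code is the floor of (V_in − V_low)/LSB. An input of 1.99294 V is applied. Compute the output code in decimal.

code 816

LSB = 10 V / 4096 = 2.441 mV.
Input sits at 816.308 steps above V_low.
Floor → code 816.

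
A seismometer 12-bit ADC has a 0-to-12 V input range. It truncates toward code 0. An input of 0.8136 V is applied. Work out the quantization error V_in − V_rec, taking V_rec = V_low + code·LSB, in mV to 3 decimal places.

LSB = 12/2^12 = 2.930 mV.
(0.8136 − 0)/0.00292969 = 277.7088; ⌊·⌋ gives code 277.
Code 277 maps back to 0 + 277×0.00292969 V = 0.81152344 V.
Difference: 0.00207656 V → 2.077 mV.

2.077 mV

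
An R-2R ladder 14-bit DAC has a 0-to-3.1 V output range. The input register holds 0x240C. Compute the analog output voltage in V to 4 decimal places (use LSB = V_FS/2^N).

1.7460 V

LSB = 3.1 V / 2^14 = 189.21 µV.
Code 0x240C = 9228 decimal.
V_out = 0 + 9228 × 0.000189209 V = 1.74602 V.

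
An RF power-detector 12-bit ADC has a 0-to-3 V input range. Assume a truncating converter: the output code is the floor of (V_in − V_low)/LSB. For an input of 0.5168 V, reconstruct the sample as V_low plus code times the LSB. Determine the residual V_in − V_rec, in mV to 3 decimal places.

LSB = 3/2^12 = 0.732 mV.
(0.5168 − 0)/0.000732422 = 705.6043; ⌊·⌋ gives code 705.
V_rec = 0 + 705·0.000732422 = 0.51635742 V.
Difference: 0.000442578 V → 0.443 mV.

0.443 mV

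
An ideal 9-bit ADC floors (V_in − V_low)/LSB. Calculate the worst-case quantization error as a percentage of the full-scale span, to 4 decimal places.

0.1953 %

Truncating → worst-case error = 1 LSB = V_FS/2^9, so 100/512 = 0.195312 % of full scale.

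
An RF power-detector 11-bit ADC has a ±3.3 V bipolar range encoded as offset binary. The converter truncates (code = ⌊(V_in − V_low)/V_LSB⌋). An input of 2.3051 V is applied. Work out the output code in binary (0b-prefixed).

With 2048 levels over 6.6 V, one step is 3.223 mV.
(V_in − V_low)/LSB = (2.3051 − (−3.3)) / 0.00322266 = 1739.280.
So the output code is 1739.
In binary (0b-prefixed): 0b11011001011.

code 0b11011001011 (decimal 1739)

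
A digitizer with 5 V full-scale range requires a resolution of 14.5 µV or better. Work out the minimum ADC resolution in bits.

Number of steps required ≥ 5 V / 14.5 µV = 344827.59.
Need 2^N ≥ 344827.59; 2^18 = 262144, 2^19 = 524288.
Minimum N = 19.

19 bits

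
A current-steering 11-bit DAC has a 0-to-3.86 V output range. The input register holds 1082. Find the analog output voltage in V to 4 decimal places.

LSB = 3.86 V / 2^11 = 1.885 mV.
V_out = 0 + 1082 × 0.00188477 V = 2.03932 V.

2.0393 V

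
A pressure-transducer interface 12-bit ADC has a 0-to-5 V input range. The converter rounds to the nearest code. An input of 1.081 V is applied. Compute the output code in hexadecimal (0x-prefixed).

code 0x376 (decimal 886)

Full-scale span = 5 V; LSB = 5/2^12 = 1.221 mV.
(V_in − V_low)/LSB = (1.081 − 0) / 0.0012207 = 885.555.
Round → code 886.
In hexadecimal (0x-prefixed): 0x376.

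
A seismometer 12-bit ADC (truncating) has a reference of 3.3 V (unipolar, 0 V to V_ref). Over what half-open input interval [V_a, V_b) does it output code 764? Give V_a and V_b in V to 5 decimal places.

[0.61553 V, 0.61633 V)

LSB = 3.3/2^12 = 0.806 mV.
V_a = V_low + 764·LSB = 0.615527 V; V_b = V_low + 765·LSB = 0.616333 V.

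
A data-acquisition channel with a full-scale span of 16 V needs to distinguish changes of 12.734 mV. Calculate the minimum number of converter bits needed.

Number of steps required ≥ 16 V / 12.734 mV = 1256.48.
Need 2^N ≥ 1256.48; 2^10 = 1024, 2^11 = 2048.
Minimum N = 11.

11 bits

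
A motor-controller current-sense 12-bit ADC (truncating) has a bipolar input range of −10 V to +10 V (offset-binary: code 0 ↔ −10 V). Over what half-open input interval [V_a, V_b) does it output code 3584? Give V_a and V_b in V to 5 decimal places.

[7.50000 V, 7.50488 V)

LSB = 20/2^12 = 4.883 mV.
V_a = V_low + 3584·LSB = 7.5 V; V_b = V_low + 3585·LSB = 7.50488 V.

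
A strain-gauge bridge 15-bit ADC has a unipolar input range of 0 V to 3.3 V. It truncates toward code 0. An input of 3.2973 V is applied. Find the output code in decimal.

code 32741

LSB = 3.3 V / 32768 = 100.71 µV.
Input sits at 32741.190 steps above V_low.
So the output code is 32741.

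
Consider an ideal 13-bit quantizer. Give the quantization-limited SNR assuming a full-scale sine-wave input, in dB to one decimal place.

80.0 dB

SNR ≈ 6.02·N + 1.76 dB = 6.02·13 + 1.76 = 80.02 dB.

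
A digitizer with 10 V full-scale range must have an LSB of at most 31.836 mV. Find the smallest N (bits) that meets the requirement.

9 bits

Number of steps required ≥ 10 V / 31.836 mV = 314.11.
Need 2^N ≥ 314.11; 2^8 = 256, 2^9 = 512.
Minimum N = 9.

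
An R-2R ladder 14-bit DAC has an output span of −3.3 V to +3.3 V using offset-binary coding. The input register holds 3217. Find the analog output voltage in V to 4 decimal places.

-2.0041 V

LSB = 6.6 V / 2^14 = 402.83 µV.
V_out = (−3.3) + 3217 × 0.000402832 V = -2.00409 V.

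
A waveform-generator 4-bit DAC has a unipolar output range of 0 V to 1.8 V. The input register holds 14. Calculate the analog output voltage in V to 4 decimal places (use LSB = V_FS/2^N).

1.5750 V

LSB = 1.8 V / 2^4 = 112.500 mV.
V_out = 0 + 14 × 0.1125 V = 1.575 V.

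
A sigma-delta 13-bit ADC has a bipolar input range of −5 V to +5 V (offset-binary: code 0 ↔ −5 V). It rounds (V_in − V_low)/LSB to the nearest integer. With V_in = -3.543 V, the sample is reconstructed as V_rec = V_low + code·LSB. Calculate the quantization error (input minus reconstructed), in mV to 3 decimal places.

-0.520 mV

Step size: 10 V ÷ 2^13 = 1.221 mV.
Scaled input = 1193.5744 LSBs, so code = 1194.
Code 1194 maps back to (−5) + 1194×0.0012207 V = -3.5424805 V.
Difference: -0.000519531 V → -0.520 mV.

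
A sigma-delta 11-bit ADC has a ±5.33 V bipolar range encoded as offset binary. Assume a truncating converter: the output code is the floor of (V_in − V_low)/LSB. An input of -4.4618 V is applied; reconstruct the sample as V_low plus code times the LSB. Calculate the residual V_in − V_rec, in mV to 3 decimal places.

4.157 mV

One LSB is 10.66 V / 2048 = 5.205 mV.
(-4.4618 − (−5.33))/0.00520508 = 166.7986; ⌊·⌋ gives code 166.
V_rec = (−5.33) + 166·0.00520508 = -4.465957 V.
Difference: 0.00415703 V → 4.157 mV.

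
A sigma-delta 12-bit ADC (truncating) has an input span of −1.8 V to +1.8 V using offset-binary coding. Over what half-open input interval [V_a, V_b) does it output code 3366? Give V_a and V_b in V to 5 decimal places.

LSB = 3.6/2^12 = 0.879 mV.
V_a = V_low + 3366·LSB = 1.1584 V; V_b = V_low + 3367·LSB = 1.15928 V.

[1.15840 V, 1.15928 V)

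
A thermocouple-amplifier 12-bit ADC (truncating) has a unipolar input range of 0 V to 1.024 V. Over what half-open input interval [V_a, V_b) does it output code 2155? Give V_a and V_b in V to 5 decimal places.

[0.53875 V, 0.53900 V)

LSB = 1.024/2^12 = 250.00 µV.
V_a = V_low + 2155·LSB = 0.53875 V; V_b = V_low + 2156·LSB = 0.539 V.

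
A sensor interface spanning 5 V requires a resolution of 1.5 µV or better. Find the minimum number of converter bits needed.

Number of steps required ≥ 5 V / 1.5 µV = 3333333.33.
Need 2^N ≥ 3333333.33; 2^21 = 2097152, 2^22 = 4194304.
Minimum N = 22.

22 bits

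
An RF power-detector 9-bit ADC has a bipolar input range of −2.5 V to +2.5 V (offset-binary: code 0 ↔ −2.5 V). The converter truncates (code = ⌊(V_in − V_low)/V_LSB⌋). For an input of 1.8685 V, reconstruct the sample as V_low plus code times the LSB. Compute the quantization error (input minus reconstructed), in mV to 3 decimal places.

One LSB is 5 V / 512 = 9.766 mV.
Scaled input = 447.3344 LSBs, so code = 447.
Code 447 maps back to (−2.5) + 447×0.00976562 V = 1.8652344 V.
Error = 1.8685 − 1.8652344 = 0.00326562 V = 3.266 mV.

3.266 mV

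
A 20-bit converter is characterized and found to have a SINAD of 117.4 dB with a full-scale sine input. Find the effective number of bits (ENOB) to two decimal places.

19.21 bits

ENOB = (SINAD − 1.76) / 6.02 = (117.4 − 1.76)/6.02 = 19.209.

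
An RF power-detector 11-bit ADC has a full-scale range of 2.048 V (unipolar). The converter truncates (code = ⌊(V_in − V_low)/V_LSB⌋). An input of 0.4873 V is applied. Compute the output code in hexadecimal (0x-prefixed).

With 2048 levels over 2.048 V, one step is 1.000 mV.
Input sits at 487.300 steps above V_low.
Floor → code 487.
In hexadecimal (0x-prefixed): 0x1E7.

code 0x1E7 (decimal 487)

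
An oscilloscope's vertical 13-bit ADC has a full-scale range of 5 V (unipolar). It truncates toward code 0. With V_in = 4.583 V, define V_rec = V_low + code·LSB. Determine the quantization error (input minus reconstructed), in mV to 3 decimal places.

0.480 mV

Step size: 5 V ÷ 2^13 = 0.610 mV.
Scaled input = 7508.7872 LSBs, so code = 7508.
Reconstructed: 4.5825195 V.
Difference: 0.000480469 V → 0.480 mV.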